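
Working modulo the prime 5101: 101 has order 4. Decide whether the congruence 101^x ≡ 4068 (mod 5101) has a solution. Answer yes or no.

no

⟨101⟩ has order 4; its elements mod 5101 are {1, 101, 5000, 5100}.
4068 is not in this set.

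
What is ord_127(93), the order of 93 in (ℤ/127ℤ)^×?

126

The order of 93 must divide p − 1 = 126 = 2 · 3^2 · 7.
Divisors: 1, 2, 3, 6, 7, 9, 14, 18, 21, 42, 63, 126.
Check each in increasing order: 93^1 ≡ 93;  93^2 ≡ 13;  93^3 ≡ 66;  93^6 ≡ 38;  93^7 ≡ 105;  93^9 ≡ 95;  93^14 ≡ 103;  93^18 ≡ 8;  93^21 ≡ 20;  93^42 ≡ 19;  93^63 ≡ 126;  93^126 ≡ 1.
Smallest exponent giving 1 is 126.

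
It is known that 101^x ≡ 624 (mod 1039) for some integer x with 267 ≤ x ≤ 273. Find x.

Compute 101^267 mod 1039 = 696, then multiply by 101 repeatedly:
  101^267=696  101^268=683  101^269=409  101^270=788  101^271=624
Found 624 at exponent 271.

271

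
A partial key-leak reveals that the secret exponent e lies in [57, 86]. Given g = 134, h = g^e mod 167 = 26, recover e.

Compute 134^57 mod 167 = 79, then multiply by 134 repeatedly:
  134^57=79  134^58=65  134^59=26
Found 26 at exponent 59.

59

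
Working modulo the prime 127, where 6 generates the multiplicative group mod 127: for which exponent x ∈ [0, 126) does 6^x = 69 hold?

Baby-step giant-step with m = ceil(sqrt(126)) = 12.
Baby table (6^j mod 127 for j=0..11):
  0:1  1:6  2:36  3:89  4:26  5:29  6:47  7:28
  8:41  9:119  10:79  11:93
Giant step factor: 6^(-12) ≡ 94 (mod 127).
Scan 69·94^i mod 127 for i = 0, 1, …:
  i=0: 69   i=1: 9   i=2: 84   i=3: 22
  i=4: 36
Match at i=4, j=2: x = 4·12 + 2 = 50.

50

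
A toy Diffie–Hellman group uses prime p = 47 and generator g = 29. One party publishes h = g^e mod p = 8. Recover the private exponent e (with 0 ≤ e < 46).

Baby-step giant-step with m = ceil(sqrt(46)) = 7.
Baby table (29^j mod 47 for j=0..6):
  0:1  1:29  2:42  3:43  4:25  5:20  6:16
Giant step factor: 29^(-7) ≡ 39 (mod 47).
Scan 8·39^i mod 47 for i = 0, 1, …:
  i=0: 8   i=1: 30   i=2: 42
Match at i=2, j=2: e = 2·7 + 2 = 16.

16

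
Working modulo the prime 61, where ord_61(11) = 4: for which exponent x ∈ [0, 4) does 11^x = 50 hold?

Successive powers of 11 modulo 61:
  11^0=1  11^1=11  11^2=60  11^3=50
So 11^3 ≡ 50 (mod 61), giving x = 3.

3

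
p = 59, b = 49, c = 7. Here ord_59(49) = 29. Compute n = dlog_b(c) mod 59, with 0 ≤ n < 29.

Successive powers of 49 modulo 59:
  49^0=1  49^1=49  49^2=41  49^3=3  49^4=29  49^5=5
  49^6=9  49^7=28  49^8=15  49^9=27  49^10=25  49^11=45
  49^12=22  49^13=16  49^14=17  49^15=7
So 49^15 ≡ 7 (mod 59), giving n = 15.

15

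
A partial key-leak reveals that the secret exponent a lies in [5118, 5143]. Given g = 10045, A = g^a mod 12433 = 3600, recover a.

5138

Compute 10045^5118 mod 12433 = 2269, then multiply by 10045 repeatedly:
  10045^5118=2269  10045^5119=2416  10045^5120=11937  10045^5121=3313  10045^5122=8377
  10045^5123=421  10045^5124=1725  10045^5125=8456  10045^5126=10697  10045^5127=5379
  10045^5128=10670  10045^5129=7690  10045^5130=12254  10045^5131=4730  10045^5132=6357
  10045^5133=177  10045^5134=46  10045^5135=2049  10045^5136=5590  10045^5137=4122
  10045^5138=3600
Found 3600 at exponent 5138.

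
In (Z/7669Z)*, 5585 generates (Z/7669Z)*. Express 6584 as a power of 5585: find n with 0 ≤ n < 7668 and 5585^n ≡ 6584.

Baby-step giant-step with m = ceil(sqrt(7668)) = 88.
Baby table (5585^j mod 7669 for j=0..87):
  0:1  1:5585  2:2402  3:2089  4:2516  5:2252  6:260  7:2659
  8:3331  9:6310  10:2295  11:2676  12:6248  13:1130  14:7132  15:7103
  16:6187  17:5550  18:6321  19:2378  20:6091  21:6220  22:5799  23:1228
  24:2294  25:4760  26:3846  27:6710  28:4616  29:4851  30:5927  31:2891
  32:2990  33:3737  34:3796  35:3544  36:7220  37:98  38:2831  39:5326
  40:5328  41:1160  42:5964  43:2473  44:7505  45:4340  46:4860  47:2509
  48:1502  49:6453  50:3374  51:1057  52:5884  53:475  54:7070  55:5938
  56:2974  57:6405  58:3709  59:796  60:5309  61:2411  62:6340  63:1127
  64:5715  65:7566  66:7589  67:5671  68:7234  69:1598  70:5783  71:3896
  72:2207  73:2012  74:1935  75:1354  76:456  77:652  78:6314  79:1628
  80:4615  81:6935  82:3525  83:802  84:474  85:1485  86:3536  87:885
Giant step factor: 5585^(-88) ≡ 5699 (mod 7669).
Scan 6584·5699^i mod 7669 for i = 0, 1, …:
  i=0: 6584   i=1: 5468   i=2: 2985   i=3: 1673
  i=4: 1860   i=5: 1582   i=6: 4743   i=7: 4801
  i=8: 5576   i=9: 4957     …   i=36: 133
  i=37: 6405
Match at i=37, j=57: n = 37·88 + 57 = 3313.

3313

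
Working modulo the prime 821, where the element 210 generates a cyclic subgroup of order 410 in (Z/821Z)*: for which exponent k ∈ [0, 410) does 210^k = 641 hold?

288

Baby-step giant-step with m = ceil(sqrt(410)) = 21.
Baby table (210^j mod 821 for j=0..20):
  0:1  1:210  2:587  3:120  4:570  5:655  6:443  7:257
  8:605  9:616  10:463  11:352  12:30  13:553  14:369  15:316
  16:680  17:767  18:154  19:321  20:88
Giant step factor: 210^(-21) ≡ 438 (mod 821).
Scan 641·438^i mod 821 for i = 0, 1, …:
  i=0: 641   i=1: 797   i=2: 161   i=3: 733
  i=4: 43   i=5: 772   i=6: 705   i=7: 94
  i=8: 122   i=9: 71   i=10: 721   i=11: 534
  i=12: 728   i=13: 316
Match at i=13, j=15: k = 13·21 + 15 = 288.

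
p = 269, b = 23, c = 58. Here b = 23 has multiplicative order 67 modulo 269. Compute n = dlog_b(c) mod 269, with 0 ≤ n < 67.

30

Successive powers of 23 modulo 269:
  23^0=1  23^1=23  23^2=260  23^3=62  23^4=81  23^5=249
  23^6=78  23^7=180  23^8=105  23^9=263  23^10=131  23^11=54
  23^12=166  23^13=52  23^14=120  23^15=70  23^16=265  23^17=177
  23^18=36  23^19=21  23^20=214  23^21=80  23^22=226  23^23=87
  23^24=118  23^25=24  23^26=14  23^27=53  23^28=143  23^29=61
  23^30=58
So 23^30 ≡ 58 (mod 269), giving n = 30.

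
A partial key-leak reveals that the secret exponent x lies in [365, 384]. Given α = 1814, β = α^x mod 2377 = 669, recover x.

367

Compute 1814^365 mod 2377 = 974, then multiply by 1814 repeatedly:
  1814^365=974  1814^366=725  1814^367=669
Found 669 at exponent 367.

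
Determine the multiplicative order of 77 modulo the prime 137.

34

The order of 77 must divide p − 1 = 136 = 2^3 · 17.
Divisors: 1, 2, 4, 8, 17, 34, 68, 136.
Check each in increasing order: 77^1 ≡ 77;  77^2 ≡ 38;  77^4 ≡ 74;  77^8 ≡ 133;  77^17 ≡ 136;  77^34 ≡ 1.
Smallest exponent giving 1 is 34.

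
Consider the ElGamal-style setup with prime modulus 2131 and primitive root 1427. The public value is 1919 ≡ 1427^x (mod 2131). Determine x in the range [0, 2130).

Baby-step giant-step with m = ceil(sqrt(2130)) = 47.
Baby table (1427^j mod 2131 for j=0..46):
  0:1  1:1427  2:1224  3:1359  4:83  5:1236  6:1435  7:1985
  8:496  9:300  10:1900  11:668  12:679  13:1459  14:6  15:38
  16:951  17:1761  18:498  19:1023  20:86  21:1255  22:845  23:1800
  24:745  25:1877  26:1943  27:230  28:36  29:228  30:1444  31:2042
  32:857  33:1876  34:516  35:1137  36:808  37:145  38:208  39:607
  40:1003  41:1380  42:216  43:1368  44:140  45:1597  46:880
Giant step factor: 1427^(-47) ≡ 1046 (mod 2131).
Scan 1919·1046^i mod 2131 for i = 0, 1, …:
  i=0: 1919   i=1: 2003   i=2: 365   i=3: 341
  i=4: 809   i=5: 207   i=6: 1291   i=7: 1463
  i=8: 240   i=9: 1713     …   i=28: 1956
  i=29: 216
Match at i=29, j=42: x = 29·47 + 42 = 1405.

1405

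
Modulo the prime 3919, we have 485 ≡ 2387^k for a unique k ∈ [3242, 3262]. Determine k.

3243

Compute 2387^3242 mod 3919 = 3118, then multiply by 2387 repeatedly:
  2387^3242=3118  2387^3243=485
Found 485 at exponent 3243.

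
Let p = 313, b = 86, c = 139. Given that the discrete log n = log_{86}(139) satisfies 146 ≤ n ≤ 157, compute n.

148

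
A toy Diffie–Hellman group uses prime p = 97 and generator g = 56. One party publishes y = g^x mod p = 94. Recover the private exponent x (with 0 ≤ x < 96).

Baby-step giant-step with m = ceil(sqrt(96)) = 10.
Baby table (56^j mod 97 for j=0..9):
  0:1  1:56  2:32  3:46  4:54  5:17  6:79  7:59
  8:6  9:45
Giant step factor: 56^(-10) ≡ 48 (mod 97).
Scan 94·48^i mod 97 for i = 0, 1, …:
  i=0: 94   i=1: 50   i=2: 72   i=3: 61
  i=4: 18   i=5: 88   i=6: 53   i=7: 22
  i=8: 86   i=9: 54
Match at i=9, j=4: x = 9·10 + 4 = 94.

94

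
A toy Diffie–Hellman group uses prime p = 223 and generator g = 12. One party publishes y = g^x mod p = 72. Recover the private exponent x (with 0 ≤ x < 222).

170

Baby-step giant-step with m = ceil(sqrt(222)) = 15.
Baby table (12^j mod 223 for j=0..14):
  0:1  1:12  2:144  3:167  4:220  5:187  6:14  7:168
  8:9  9:108  10:181  11:165  12:196  13:122  14:126
Giant step factor: 12^(-15) ≡ 91 (mod 223).
Scan 72·91^i mod 223 for i = 0, 1, …:
  i=0: 72   i=1: 85   i=2: 153   i=3: 97
  i=4: 130   i=5: 11   i=6: 109   i=7: 107
  i=8: 148   i=9: 88   i=10: 203   i=11: 187
Match at i=11, j=5: x = 11·15 + 5 = 170.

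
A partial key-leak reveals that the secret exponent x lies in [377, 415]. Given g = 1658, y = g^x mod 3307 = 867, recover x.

387

Compute 1658^377 mod 3307 = 2799, then multiply by 1658 repeatedly:
  1658^377=2799  1658^378=1021  1658^379=2941  1658^380=1660  1658^381=856
  1658^382=545  1658^383=799  1658^384=1942  1658^385=2125  1658^386=1295
  1658^387=867
Found 867 at exponent 387.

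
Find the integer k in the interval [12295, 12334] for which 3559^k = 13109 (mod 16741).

Compute 3559^12295 mod 16741 = 820, then multiply by 3559 repeatedly:
  3559^12295=820  3559^12296=5446  3559^12297=12977  3559^12298=13465  3559^12299=9193
  3559^12300=5973  3559^12301=13578  3559^12302=9576  3559^12303=13049  3559^12304=1857
  3559^12305=13109
Found 13109 at exponent 12305.

12305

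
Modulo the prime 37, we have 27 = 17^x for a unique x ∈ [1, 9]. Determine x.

6

Compute 17^1 mod 37 = 17, then multiply by 17 repeatedly:
  17^1=17  17^2=30  17^3=29  17^4=12  17^5=19
  17^6=27
Found 27 at exponent 6.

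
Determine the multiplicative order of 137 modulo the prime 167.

The order of 137 must divide p − 1 = 166 = 2 · 83.
Divisors: 1, 2, 83, 166.
Check each in increasing order: 137^1 ≡ 137;  137^2 ≡ 65;  137^83 ≡ 1.
Smallest exponent giving 1 is 83.

83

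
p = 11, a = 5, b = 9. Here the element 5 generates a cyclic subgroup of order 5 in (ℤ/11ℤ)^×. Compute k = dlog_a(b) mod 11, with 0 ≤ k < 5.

Successive powers of 5 modulo 11:
  5^0=1  5^1=5  5^2=3  5^3=4  5^4=9
So 5^4 ≡ 9 (mod 11), giving k = 4.

4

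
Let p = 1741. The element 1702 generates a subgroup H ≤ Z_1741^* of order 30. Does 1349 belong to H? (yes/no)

1349 ∈ ⟨1702⟩ iff 1349^30 ≡ 1 (mod 1741), since |⟨1702⟩| = 30.
1349^30 mod 1741 = 1246.
Since 1246 ≠ 1, 1349 does not lie in the subgroup.

no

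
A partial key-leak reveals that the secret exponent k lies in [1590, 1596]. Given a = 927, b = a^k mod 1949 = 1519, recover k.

1593

Compute 927^1590 mod 1949 = 1509, then multiply by 927 repeatedly:
  927^1590=1509  927^1591=1410  927^1592=1240  927^1593=1519
Found 1519 at exponent 1593.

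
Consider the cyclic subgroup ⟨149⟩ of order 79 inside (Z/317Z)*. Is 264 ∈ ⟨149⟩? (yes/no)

yes

264 ∈ ⟨149⟩ iff 264^79 ≡ 1 (mod 317), since |⟨149⟩| = 79.
264^79 mod 317 = 1.
Since 1 = 1, 264 lies in the subgroup.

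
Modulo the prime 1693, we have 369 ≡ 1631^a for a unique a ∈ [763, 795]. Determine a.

795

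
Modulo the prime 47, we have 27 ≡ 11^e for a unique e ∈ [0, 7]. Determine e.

Compute 11^0 mod 47 = 1, then multiply by 11 repeatedly:
  11^0=1  11^1=11  11^2=27
Found 27 at exponent 2.

2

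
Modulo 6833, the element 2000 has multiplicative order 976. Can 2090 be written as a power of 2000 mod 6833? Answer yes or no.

no

2090 ∈ ⟨2000⟩ iff 2090^976 ≡ 1 (mod 6833), since |⟨2000⟩| = 976.
2090^976 mod 6833 = 5281.
Since 5281 ≠ 1, 2090 does not lie in the subgroup.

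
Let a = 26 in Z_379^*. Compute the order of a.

189

The order of 26 must divide p − 1 = 378 = 2 · 3^3 · 7.
Divisors: 1, 2, 3, 6, 7, 9, 14, 18, 21, 27, 42, 54, 63, 126, 189, 378.
Check each in increasing order: 26^1 ≡ 26;  26^2 ≡ 297;  26^3 ≡ 142;  26^6 ≡ 77;  26^7 ≡ 107;  26^9 ≡ 322;  26^14 ≡ 79;  26^18 ≡ 217;  26^21 ≡ 115;  26^27 ≡ 138;  26^42 ≡ 339;  26^54 ≡ 94;  26^63 ≡ 327;  26^126 ≡ 51;  26^189 ≡ 1.
Smallest exponent giving 1 is 189.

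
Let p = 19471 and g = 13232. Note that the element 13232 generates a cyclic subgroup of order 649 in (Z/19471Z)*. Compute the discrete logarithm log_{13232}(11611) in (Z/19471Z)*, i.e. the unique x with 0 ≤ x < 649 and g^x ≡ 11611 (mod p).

Baby-step giant-step with m = ceil(sqrt(649)) = 26.
Baby table (13232^j mod 19471 for j=0..25):
  0:1  1:13232  2:2592  3:8913  4:969  5:9890  6:19360  7:11044
  8:4353  9:3678  10:9267  11:12057  12:12321  13:789  14:3592  15:633
  16:3326  17:5172  18:14810  19:9776  20:10179  21:7621  22:763  23:10038
  24:11125  25:5240
Giant step factor: 13232^(-26) ≡ 13923 (mod 19471).
Scan 11611·13923^i mod 19471 for i = 0, 1, …:
  i=0: 11611   i=1: 11711   i=2: 2099   i=3: 17877
  i=4: 3678
Match at i=4, j=9: x = 4·26 + 9 = 113.

113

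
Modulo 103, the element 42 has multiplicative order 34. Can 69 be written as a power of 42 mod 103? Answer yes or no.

69 ∈ ⟨42⟩ iff 69^34 ≡ 1 (mod 103), since |⟨42⟩| = 34.
69^34 mod 103 = 1.
Since 1 = 1, 69 lies in the subgroup.

yes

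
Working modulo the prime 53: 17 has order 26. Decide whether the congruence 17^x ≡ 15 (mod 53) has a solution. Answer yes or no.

15 ∈ ⟨17⟩ iff 15^26 ≡ 1 (mod 53), since |⟨17⟩| = 26.
15^26 mod 53 = 1.
Since 1 = 1, 15 lies in the subgroup.

yes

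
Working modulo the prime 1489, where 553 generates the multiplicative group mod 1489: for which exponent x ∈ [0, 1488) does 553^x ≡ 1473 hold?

656

Baby-step giant-step with m = ceil(sqrt(1488)) = 39.
Baby table (553^j mod 1489 for j=0..38):
  0:1  1:553  2:564  3:691  4:939  5:1095  6:1001  7:1134
  8:233  9:795  10:380  11:191  12:1393  13:516  14:949  15:669
  16:685  17:599  18:689  19:1322  20:1456  21:1108  22:745  23:1021
  24:282  25:1090  26:1214  27:1292  28:1245  29:567  30:861  31:1142
  32:190  33:840  34:1441  35:258  36:1219  37:1079  38:1087
Giant step factor: 553^(-39) ≡ 1402 (mod 1489).
Scan 1473·1402^i mod 1489 for i = 0, 1, …:
  i=0: 1473   i=1: 1392   i=2: 994   i=3: 1373
  i=4: 1158   i=5: 506   i=6: 648   i=7: 206
  i=8: 1435   i=9: 231     …   i=15: 323
  i=16: 190
Match at i=16, j=32: x = 16·39 + 32 = 656.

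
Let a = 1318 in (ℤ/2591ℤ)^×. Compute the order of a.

The order of 1318 must divide p − 1 = 2590 = 2 · 5 · 7 · 37.
Divisors: 1, 2, 5, 7, 10, 14, 35, 37, 70, 74, 185, 259, 370, 518, 1295, 2590.
Check each in increasing order: 1318^1 ≡ 1318;  1318^2 ≡ 1154;  1318^5 ≡ 1286;  1318^7 ≡ 1992;  1318^10 ≡ 738;  1318^14 ≡ 1243;  1318^35 ≡ 121;  1318^37 ≡ 2311;  1318^70 ≡ 1686;  1318^74 ≡ 670;  1318^185 ≡ 1.
Smallest exponent giving 1 is 185.

185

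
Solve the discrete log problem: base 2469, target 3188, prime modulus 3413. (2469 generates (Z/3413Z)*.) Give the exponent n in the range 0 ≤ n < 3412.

1942

Baby-step giant-step with m = ceil(sqrt(3412)) = 59.
Baby table (2469^j mod 3413 for j=0..58):
  0:1  1:2469  2:343  3:443  4:1607  5:1777  6:1708  7:1997
  8:2221  9:2371  10:704  11:959  12:2562  13:1289  14:1625  15:1850
  16:1056  17:3145  18:430  19:227  20:731  21:2775  22:1584  23:3011
  24:645  25:2047  26:2803  27:2456  28:2376  29:2810  30:2674  31:1364
  32:2498  33:271  34:151  35:802  36:598  37:2046  38:334  39:2113
  40:1933  41:1203  42:897  43:3069  44:501  45:1463  46:1193  47:98
  48:3052  49:2897  50:2458  51:488  52:83  53:147  54:1165  55:2639
  56:274  57:732  58:1831
Giant step factor: 2469^(-59) ≡ 3057 (mod 3413).
Scan 3188·3057^i mod 3413 for i = 0, 1, …:
  i=0: 3188   i=1: 1601   i=2: 15   i=3: 1486
  i=4: 3412   i=5: 356   i=6: 2958   i=7: 1569
  i=8: 1168   i=9: 578     …   i=31: 2614
  i=32: 1165
Match at i=32, j=54: n = 32·59 + 54 = 1942.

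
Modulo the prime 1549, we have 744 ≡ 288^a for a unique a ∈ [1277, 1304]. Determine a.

Compute 288^1277 mod 1549 = 532, then multiply by 288 repeatedly:
  288^1277=532  288^1278=1414  288^1279=1394  288^1280=281  288^1281=380
  288^1282=1010  288^1283=1217  288^1284=422  288^1285=714  288^1286=1164
  288^1287=648  288^1288=744
Found 744 at exponent 1288.

1288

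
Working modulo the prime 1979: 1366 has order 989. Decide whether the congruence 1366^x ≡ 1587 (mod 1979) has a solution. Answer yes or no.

yes

1587 ∈ ⟨1366⟩ iff 1587^989 ≡ 1 (mod 1979), since |⟨1366⟩| = 989.
1587^989 mod 1979 = 1.
Since 1 = 1, 1587 lies in the subgroup.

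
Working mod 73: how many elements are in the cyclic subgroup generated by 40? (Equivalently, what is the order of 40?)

The order of 40 must divide p − 1 = 72 = 2^3 · 3^2.
Divisors: 1, 2, 3, 4, 6, 8, 9, 12, 18, 24, 36, 72.
Check each in increasing order: 40^1 ≡ 40;  40^2 ≡ 67;  40^3 ≡ 52;  40^4 ≡ 36;  40^6 ≡ 3;  40^8 ≡ 55;  40^9 ≡ 10;  40^12 ≡ 9;  40^18 ≡ 27;  40^24 ≡ 8;  40^36 ≡ 72;  40^72 ≡ 1.
Smallest exponent giving 1 is 72.

72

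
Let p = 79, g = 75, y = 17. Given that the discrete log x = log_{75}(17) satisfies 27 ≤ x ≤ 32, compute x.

27

Compute 75^27 mod 79 = 17, then multiply by 75 repeatedly:
  75^27=17
Found 17 at exponent 27.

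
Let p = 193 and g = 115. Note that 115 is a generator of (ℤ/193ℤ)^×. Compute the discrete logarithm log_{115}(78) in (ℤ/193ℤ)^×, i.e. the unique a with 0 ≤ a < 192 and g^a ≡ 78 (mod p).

97

Baby-step giant-step with m = ceil(sqrt(192)) = 14.
Baby table (115^j mod 193 for j=0..13):
  0:1  1:115  2:101  3:35  4:165  5:61  6:67  7:178
  8:12  9:29  10:54  11:34  12:50  13:153
Giant step factor: 115^(-14) ≡ 187 (mod 193).
Scan 78·187^i mod 193 for i = 0, 1, …:
  i=0: 78   i=1: 111   i=2: 106   i=3: 136
  i=4: 149   i=5: 71   i=6: 153
Match at i=6, j=13: a = 6·14 + 13 = 97.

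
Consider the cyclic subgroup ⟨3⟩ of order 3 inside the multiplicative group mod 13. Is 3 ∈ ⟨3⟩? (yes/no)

yes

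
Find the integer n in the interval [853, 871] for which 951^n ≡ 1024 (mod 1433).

Compute 951^853 mod 1433 = 65, then multiply by 951 repeatedly:
  951^853=65  951^854=196  951^855=106  951^856=496  951^857=239
  951^858=875  951^859=985  951^860=986  951^861=504  951^862=682
  951^863=866  951^864=1024
Found 1024 at exponent 864.

864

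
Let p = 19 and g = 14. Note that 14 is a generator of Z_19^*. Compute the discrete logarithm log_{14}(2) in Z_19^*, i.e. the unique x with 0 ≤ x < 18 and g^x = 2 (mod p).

13

Successive powers of 14 modulo 19:
  14^0=1  14^1=14  14^2=6  14^3=8  14^4=17  14^5=10
  14^6=7  14^7=3  14^8=4  14^9=18  14^10=5  14^11=13
  14^12=11  14^13=2
So 14^13 ≡ 2 (mod 19), giving x = 13.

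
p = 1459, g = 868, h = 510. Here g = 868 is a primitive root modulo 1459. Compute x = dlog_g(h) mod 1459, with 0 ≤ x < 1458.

Baby-step giant-step with m = ceil(sqrt(1458)) = 39.
Baby table (868^j mod 1459 for j=0..38):
  0:1  1:868  2:580  3:85  4:830  5:1153  6:1389  7:518
  8:252  9:1345  10:260  11:994  12:523  13:215  14:1327  15:685
  16:767  17:452  18:1324  19:999  20:486  21:197  22:293  23:458
  24:696  25:102  26:996  27:800  28:1375  29:38  30:886  31:155
  32:312  33:901  34:44  35:258  36:717  37:822  38:45
Giant step factor: 868^(-39) ≡ 517 (mod 1459).
Scan 510·517^i mod 1459 for i = 0, 1, …:
  i=0: 510   i=1: 1050   i=2: 102
Match at i=2, j=25: x = 2·39 + 25 = 103.

103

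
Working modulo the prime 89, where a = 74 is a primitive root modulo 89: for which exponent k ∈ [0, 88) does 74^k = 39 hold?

40

Baby-step giant-step with m = ceil(sqrt(88)) = 10.
Baby table (74^j mod 89 for j=0..9):
  0:1  1:74  2:47  3:7  4:73  5:62  6:49  7:66
  8:78  9:76
Giant step factor: 74^(-10) ≡ 21 (mod 89).
Scan 39·21^i mod 89 for i = 0, 1, …:
  i=0: 39   i=1: 18   i=2: 22   i=3: 17
  i=4: 1
Match at i=4, j=0: k = 4·10 + 0 = 40.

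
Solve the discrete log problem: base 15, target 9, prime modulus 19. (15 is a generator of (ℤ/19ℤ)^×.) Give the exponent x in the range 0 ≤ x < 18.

Successive powers of 15 modulo 19:
  15^0=1  15^1=15  15^2=16  15^3=12  15^4=9
So 15^4 ≡ 9 (mod 19), giving x = 4.

4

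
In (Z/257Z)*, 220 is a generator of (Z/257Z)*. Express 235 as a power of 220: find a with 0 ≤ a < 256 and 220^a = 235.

156

Baby-step giant-step with m = ceil(sqrt(256)) = 16.
Baby table (220^j mod 257 for j=0..15):
  0:1  1:220  2:84  3:233  4:117  5:40  6:62  7:19
  8:68  9:54  10:58  11:167  12:246  13:150  14:104  15:7
Giant step factor: 220^(-16) ≡ 128 (mod 257).
Scan 235·128^i mod 257 for i = 0, 1, …:
  i=0: 235   i=1: 11   i=2: 123   i=3: 67
  i=4: 95   i=5: 81   i=6: 88   i=7: 213
  i=8: 22   i=9: 246
Match at i=9, j=12: a = 9·16 + 12 = 156.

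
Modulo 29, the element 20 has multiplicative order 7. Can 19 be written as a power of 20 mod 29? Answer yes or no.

19 ∈ ⟨20⟩ iff 19^7 ≡ 1 (mod 29), since |⟨20⟩| = 7.
19^7 mod 29 = 12.
Since 12 ≠ 1, 19 does not lie in the subgroup.

no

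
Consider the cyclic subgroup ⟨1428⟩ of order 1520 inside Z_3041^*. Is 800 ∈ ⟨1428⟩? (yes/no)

800 ∈ ⟨1428⟩ iff 800^1520 ≡ 1 (mod 3041), since |⟨1428⟩| = 1520.
800^1520 mod 3041 = 1.
Since 1 = 1, 800 lies in the subgroup.

yes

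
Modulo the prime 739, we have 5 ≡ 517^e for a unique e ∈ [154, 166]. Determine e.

156

Compute 517^154 mod 739 = 384, then multiply by 517 repeatedly:
  517^154=384  517^155=476  517^156=5
Found 5 at exponent 156.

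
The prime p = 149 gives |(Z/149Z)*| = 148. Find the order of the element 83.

148

The order of 83 must divide p − 1 = 148 = 2^2 · 37.
Divisors: 1, 2, 4, 37, 74, 148.
Check each in increasing order: 83^1 ≡ 83;  83^2 ≡ 35;  83^4 ≡ 33;  83^37 ≡ 44;  83^74 ≡ 148;  83^148 ≡ 1.
Smallest exponent giving 1 is 148.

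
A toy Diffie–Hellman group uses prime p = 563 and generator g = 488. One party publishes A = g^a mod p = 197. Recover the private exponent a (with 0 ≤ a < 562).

472

Baby-step giant-step with m = ceil(sqrt(562)) = 24.
Baby table (488^j mod 563 for j=0..23):
  0:1  1:488  2:558  3:375  4:25  5:377  6:438  7:367
  8:62  9:417  10:253  11:167  12:424  13:291  14:132  15:234
  16:466  17:519  18:485  19:220  20:390  21:26  22:302  23:433
Giant step factor: 488^(-24) ≡ 368 (mod 563).
Scan 197·368^i mod 563 for i = 0, 1, …:
  i=0: 197   i=1: 432   i=2: 210   i=3: 149
  i=4: 221   i=5: 256   i=6: 187   i=7: 130
  i=8: 548   i=9: 110     …   i=18: 90
  i=19: 466
Match at i=19, j=16: a = 19·24 + 16 = 472.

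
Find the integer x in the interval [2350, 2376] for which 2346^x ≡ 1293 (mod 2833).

2365

Compute 2346^2350 mod 2833 = 2534, then multiply by 2346 repeatedly:
  2346^2350=2534  2346^2351=1130  2346^2352=2125  2346^2353=2003  2346^2354=1924
  2346^2355=735  2346^2356=1846  2346^2357=1892  2346^2358=2154  2346^2359=2045
  2346^2360=1301  2346^2361=1005  2346^2362=674  2346^2363=390  2346^2364=2714
  2346^2365=1293
Found 1293 at exponent 2365.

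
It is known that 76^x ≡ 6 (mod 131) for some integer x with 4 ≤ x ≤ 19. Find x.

Compute 76^4 mod 131 = 13, then multiply by 76 repeatedly:
  76^4=13  76^5=71  76^6=25  76^7=66  76^8=38
  76^9=6
Found 6 at exponent 9.

9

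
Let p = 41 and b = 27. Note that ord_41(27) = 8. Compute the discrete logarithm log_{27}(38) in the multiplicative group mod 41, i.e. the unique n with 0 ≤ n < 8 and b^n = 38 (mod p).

Successive powers of 27 modulo 41:
  27^0=1  27^1=27  27^2=32  27^3=3  27^4=40  27^5=14
  27^6=9  27^7=38
So 27^7 ≡ 38 (mod 41), giving n = 7.

7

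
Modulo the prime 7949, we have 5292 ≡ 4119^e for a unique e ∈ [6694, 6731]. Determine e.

6725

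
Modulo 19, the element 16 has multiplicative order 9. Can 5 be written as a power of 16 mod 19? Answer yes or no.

⟨16⟩ has order 9; its elements mod 19 are {1, 4, 5, 6, 7, 9, 11, 16, 17}.
5 is in this set.

yes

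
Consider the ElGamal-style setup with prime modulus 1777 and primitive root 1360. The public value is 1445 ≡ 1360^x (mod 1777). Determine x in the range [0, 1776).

1063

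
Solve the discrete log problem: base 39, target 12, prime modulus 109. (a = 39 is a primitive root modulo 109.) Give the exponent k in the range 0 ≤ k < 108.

74

Baby-step giant-step with m = ceil(sqrt(108)) = 11.
Baby table (39^j mod 109 for j=0..10):
  0:1  1:39  2:104  3:23  4:25  5:103  6:93  7:30
  8:80  9:68  10:36
Giant step factor: 39^(-11) ≡ 67 (mod 109).
Scan 12·67^i mod 109 for i = 0, 1, …:
  i=0: 12   i=1: 41   i=2: 22   i=3: 57
  i=4: 4   i=5: 50   i=6: 80
Match at i=6, j=8: k = 6·11 + 8 = 74.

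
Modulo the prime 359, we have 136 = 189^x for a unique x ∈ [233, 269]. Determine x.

Compute 189^233 mod 359 = 93, then multiply by 189 repeatedly:
  189^233=93  189^234=345  189^235=226  189^236=352  189^237=113
  189^238=176  189^239=236  189^240=88  189^241=118  189^242=44
  189^243=59  189^244=22  189^245=209  189^246=11  189^247=284
  189^248=185  189^249=142  189^250=272  189^251=71  189^252=136
Found 136 at exponent 252.

252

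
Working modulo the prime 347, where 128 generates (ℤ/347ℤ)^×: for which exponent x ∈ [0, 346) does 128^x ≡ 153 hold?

119

Baby-step giant-step with m = ceil(sqrt(346)) = 19.
Baby table (128^j mod 347 for j=0..18):
  0:1  1:128  2:75  3:231  4:73  5:322  6:270  7:207
  8:124  9:257  10:278  11:190  12:30  13:23  14:168  15:337
  16:108  17:291  18:119
Giant step factor: 128^(-19) ≡ 106 (mod 347).
Scan 153·106^i mod 347 for i = 0, 1, …:
  i=0: 153   i=1: 256   i=2: 70   i=3: 133
  i=4: 218   i=5: 206   i=6: 322
Match at i=6, j=5: x = 6·19 + 5 = 119.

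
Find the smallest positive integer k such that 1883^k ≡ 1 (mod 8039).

The order of 1883 must divide p − 1 = 8038 = 2 · 4019.
Divisors: 1, 2, 4019, 8038.
Check each in increasing order: 1883^1 ≡ 1883;  1883^2 ≡ 490;  1883^4019 ≡ 8038;  1883^8038 ≡ 1.
Smallest exponent giving 1 is 8038.

8038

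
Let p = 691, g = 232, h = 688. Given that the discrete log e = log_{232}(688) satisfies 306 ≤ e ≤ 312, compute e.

Compute 232^306 mod 691 = 607, then multiply by 232 repeatedly:
  232^306=607  232^307=551  232^308=688
Found 688 at exponent 308.

308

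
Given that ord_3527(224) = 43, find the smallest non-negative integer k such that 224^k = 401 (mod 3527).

Successive powers of 224 modulo 3527:
  224^0=1  224^1=224  224^2=798  224^3=2402  224^4=1944  224^5=1635
  224^6=2959  224^7=3267  224^8=1719  224^9=613  224^10=3286  224^11=2448
  224^12=1667  224^13=3073  224^14=587  224^15=989  224^16=2862  224^17=2701
  224^18=1907  224^19=401
So 224^19 ≡ 401 (mod 3527), giving k = 19.

19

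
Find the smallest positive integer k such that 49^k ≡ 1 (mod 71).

35

The order of 49 must divide p − 1 = 70 = 2 · 5 · 7.
Divisors: 1, 2, 5, 7, 10, 14, 35, 70.
Check each in increasing order: 49^1 ≡ 49;  49^2 ≡ 58;  49^5 ≡ 45;  49^7 ≡ 54;  49^10 ≡ 37;  49^14 ≡ 5;  49^35 ≡ 1.
Smallest exponent giving 1 is 35.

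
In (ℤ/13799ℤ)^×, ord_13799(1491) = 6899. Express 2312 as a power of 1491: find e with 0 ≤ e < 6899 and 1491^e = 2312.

Baby-step giant-step with m = ceil(sqrt(6899)) = 84.
Baby table (1491^j mod 13799 for j=0..83):
  0:1  1:1491  2:1442  3:11177  4:9514  5:2  6:2982  7:2884
  8:8555  9:5229  10:4  11:5964  12:5768  13:3311  14:10458  15:8
  16:11928  17:11536  18:6622  19:7117  20:16  21:10057  22:9273  23:13244
  24:435  25:32  26:6315  27:4747  28:12689  29:870  30:64  31:12630
  32:9494  33:11579  34:1740  35:128  36:11461  37:5189  38:9359  39:3480
  40:256  41:9123  42:10378  43:4919  44:6960  45:512  46:4447  47:6957
  48:9838  49:121  50:1024  51:8894  52:115  53:5877  54:242  55:2048
  56:3989  57:230  58:11754  59:484  60:4096  61:7978  62:460  63:9709
  64:968  65:8192  66:2157  67:920  68:5619  69:1936  70:2585  71:4314
  72:1840  73:11238  74:3872  75:5170  76:8628  77:3680  78:8677  79:7744
  80:10340  81:3457  82:7360  83:3555
Giant step factor: 1491^(-84) ≡ 9616 (mod 13799).
Scan 2312·9616^i mod 13799 for i = 0, 1, …:
  i=0: 2312   i=1: 2003   i=2: 11243   i=3: 11322
  i=4: 12041   i=5: 12646   i=6: 7148   i=7: 2349
  i=8: 12820   i=9: 10653     …   i=71: 29
  i=72: 2884
Match at i=72, j=7: e = 72·84 + 7 = 6055.

6055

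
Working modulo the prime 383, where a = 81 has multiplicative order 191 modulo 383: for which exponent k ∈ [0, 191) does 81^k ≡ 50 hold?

2

Successive powers of 81 modulo 383:
  81^0=1  81^1=81  81^2=50
So 81^2 ≡ 50 (mod 383), giving k = 2.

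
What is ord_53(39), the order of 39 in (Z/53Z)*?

The order of 39 must divide p − 1 = 52 = 2^2 · 13.
Divisors: 1, 2, 4, 13, 26, 52.
Check each in increasing order: 39^1 ≡ 39;  39^2 ≡ 37;  39^4 ≡ 44;  39^13 ≡ 30;  39^26 ≡ 52;  39^52 ≡ 1.
Smallest exponent giving 1 is 52.

52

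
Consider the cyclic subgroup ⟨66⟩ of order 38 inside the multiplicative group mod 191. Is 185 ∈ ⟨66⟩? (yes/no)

yes

185 ∈ ⟨66⟩ iff 185^38 ≡ 1 (mod 191), since |⟨66⟩| = 38.
185^38 mod 191 = 1.
Since 1 = 1, 185 lies in the subgroup.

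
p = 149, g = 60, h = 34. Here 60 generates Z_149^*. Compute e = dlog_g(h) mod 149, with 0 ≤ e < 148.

Baby-step giant-step with m = ceil(sqrt(148)) = 13.
Baby table (60^j mod 149 for j=0..12):
  0:1  1:60  2:24  3:99  4:129  5:141  6:116  7:106
  8:102  9:11  10:64  11:115  12:46
Giant step factor: 60^(-13) ≡ 128 (mod 149).
Scan 34·128^i mod 149 for i = 0, 1, …:
  i=0: 34   i=1: 31   i=2: 94   i=3: 112
  i=4: 32   i=5: 73   i=6: 106
Match at i=6, j=7: e = 6·13 + 7 = 85.

85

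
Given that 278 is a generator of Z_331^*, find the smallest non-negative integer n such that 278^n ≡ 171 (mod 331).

Baby-step giant-step with m = ceil(sqrt(330)) = 19.
Baby table (278^j mod 331 for j=0..18):
  0:1  1:278  2:161  3:73  4:103  5:168  6:33  7:237
  8:17  9:92  10:89  11:248  12:96  13:208  14:230  15:57
  16:289  17:240  18:189
Giant step factor: 278^(-19) ≡ 175 (mod 331).
Scan 171·175^i mod 331 for i = 0, 1, …:
  i=0: 171   i=1: 135   i=2: 124   i=3: 185
  i=4: 268   i=5: 229   i=6: 24   i=7: 228
  i=8: 180   i=9: 55     …   i=14: 304
  i=15: 240
Match at i=15, j=17: n = 15·19 + 17 = 302.

302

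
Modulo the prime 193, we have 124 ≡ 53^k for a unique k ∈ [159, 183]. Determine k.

Compute 53^159 mod 193 = 89, then multiply by 53 repeatedly:
  53^159=89  53^160=85  53^161=66  53^162=24  53^163=114
  53^164=59  53^165=39  53^166=137  53^167=120  53^168=184
  53^169=102  53^170=2  53^171=106  53^172=21  53^173=148
  53^174=124
Found 124 at exponent 174.

174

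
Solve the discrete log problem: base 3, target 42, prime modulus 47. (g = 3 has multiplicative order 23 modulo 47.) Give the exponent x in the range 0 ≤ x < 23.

15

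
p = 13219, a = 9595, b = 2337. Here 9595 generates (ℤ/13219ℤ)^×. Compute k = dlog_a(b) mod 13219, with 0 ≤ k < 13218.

3742

Baby-step giant-step with m = ceil(sqrt(13218)) = 115.
Baby table (9595^j mod 13219 for j=0..114):
  0:1  1:9595  2:6909  3:11789  4:472  5:7942  6:9174  7:12428
  8:11280  9:7647  10:7515  11:9999  12:10122  13:597  14:4388  15:345
  16:5525  17:4185  18:8972  19:4212  20:3657  21:5689  22:4704  23:5214
  24:7634  25:1751  26:12715  27:2274  28:7680  29:6894  30:54  31:2589
  32:2954  33:2094  34:12269  35:5860  36:6293  37:10162  38:1046  39:3149
  40:9240  41:11186  42:4609  43:5800  44:12229  45:5411  46:7532  47:1267
  48:8604  49:2725  50:12412  51:3169  52:2855  53:3957  54:2447  55:2021
  56:12441  57:3825  58:4931  59:2144  60:2916  61:7616  62:888  63:7324
  64:1576  65:12403  66:9347  67:6769  68:3608  69:11418  70:9857  71:9189
  72:10944  73:9163  74:12635  75:1376  76:10158  77:2323  78:1951  79:1741
  80:9298  81:12498  82:8761  83:2174  84:13167  85:3382  86:10864  87:8265
  88:1894  89:10024  90:12055  91:1475  92:8295  93:12145  94:5790  95:8812
  96:2416  97:8613  98:9766  99:8498  100:3518  101:7103  102:9340  103:5699
  104:8121  105:8209  106:6553  107:6471  108:12821  109:1481  110:12989  111:723
  112:10429  113:11644  114:10411
Giant step factor: 9595^(-115) ≡ 3096 (mod 13219).
Scan 2337·3096^i mod 13219 for i = 0, 1, …:
  i=0: 2337   i=1: 4559   i=2: 9991   i=3: 12895
  i=4: 1540   i=5: 9000   i=6: 11567   i=7: 1161
  i=8: 12107   i=9: 7407     …   i=31: 2972
  i=32: 888
Match at i=32, j=62: k = 32·115 + 62 = 3742.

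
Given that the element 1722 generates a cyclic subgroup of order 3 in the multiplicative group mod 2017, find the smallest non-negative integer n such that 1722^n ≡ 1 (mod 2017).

0

Successive powers of 1722 modulo 2017:
  1722^0=1
So 1722^0 ≡ 1 (mod 2017), giving n = 0.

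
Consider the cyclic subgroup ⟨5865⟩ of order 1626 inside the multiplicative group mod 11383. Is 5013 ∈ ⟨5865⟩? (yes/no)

yes

5013 ∈ ⟨5865⟩ iff 5013^1626 ≡ 1 (mod 11383), since |⟨5865⟩| = 1626.
5013^1626 mod 11383 = 1.
Since 1 = 1, 5013 lies in the subgroup.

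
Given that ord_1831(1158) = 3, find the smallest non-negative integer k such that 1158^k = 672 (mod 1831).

2

Successive powers of 1158 modulo 1831:
  1158^0=1  1158^1=1158  1158^2=672
So 1158^2 ≡ 672 (mod 1831), giving k = 2.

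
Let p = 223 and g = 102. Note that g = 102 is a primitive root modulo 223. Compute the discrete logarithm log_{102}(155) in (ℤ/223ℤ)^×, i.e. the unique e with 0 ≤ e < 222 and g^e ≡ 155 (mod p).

Baby-step giant-step with m = ceil(sqrt(222)) = 15.
Baby table (102^j mod 223 for j=0..14):
  0:1  1:102  2:146  3:174  4:131  5:205  6:171  7:48
  8:213  9:95  10:101  11:44  12:28  13:180  14:74
Giant step factor: 102^(-15) ≡ 59 (mod 223).
Scan 155·59^i mod 223 for i = 0, 1, …:
  i=0: 155   i=1: 2   i=2: 118   i=3: 49
  i=4: 215   i=5: 197   i=6: 27   i=7: 32
  i=8: 104   i=9: 115   i=10: 95
Match at i=10, j=9: e = 10·15 + 9 = 159.

159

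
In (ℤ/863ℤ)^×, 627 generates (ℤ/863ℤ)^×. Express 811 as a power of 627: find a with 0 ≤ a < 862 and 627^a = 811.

396

Baby-step giant-step with m = ceil(sqrt(862)) = 30.
Baby table (627^j mod 863 for j=0..29):
  0:1  1:627  2:464  3:97  4:409  5:132  6:779  7:838
  8:722  9:482  10:164  11:131  12:152  13:374  14:625  15:73
  16:32  17:215  18:177  19:515  20:143  21:772  22:764  23:63
  24:666  25:753  26:70  27:740  28:549  29:749
Giant step factor: 627^(-30) ≡ 823 (mod 863).
Scan 811·823^i mod 863 for i = 0, 1, …:
  i=0: 811   i=1: 354   i=2: 511   i=3: 272
  i=4: 339   i=5: 248   i=6: 436   i=7: 683
  i=8: 296   i=9: 242   i=10: 676   i=11: 576
  i=12: 261   i=13: 779
Match at i=13, j=6: a = 13·30 + 6 = 396.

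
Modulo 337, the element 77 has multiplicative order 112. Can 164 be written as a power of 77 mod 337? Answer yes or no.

164 ∈ ⟨77⟩ iff 164^112 ≡ 1 (mod 337), since |⟨77⟩| = 112.
164^112 mod 337 = 1.
Since 1 = 1, 164 lies in the subgroup.

yes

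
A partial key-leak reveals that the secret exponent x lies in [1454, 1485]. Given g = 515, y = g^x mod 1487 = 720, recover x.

Compute 515^1454 mod 1487 = 1083, then multiply by 515 repeatedly:
  515^1454=1083  515^1455=120  515^1456=833  515^1457=739  515^1458=1400
  515^1459=1292  515^1460=691  515^1461=472  515^1462=699  515^1463=131
  515^1464=550  515^1465=720
Found 720 at exponent 1465.

1465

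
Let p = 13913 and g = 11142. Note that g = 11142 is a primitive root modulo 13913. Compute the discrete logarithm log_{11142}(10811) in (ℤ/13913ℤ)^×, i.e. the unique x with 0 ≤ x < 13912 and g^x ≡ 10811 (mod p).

11091

Baby-step giant-step with m = ceil(sqrt(13912)) = 118.
Baby table (11142^j mod 13913 for j=0..117):
  0:1  1:11142  2:12378  3:10020  4:4928  5:7078  6:4192  7:1323
  8:6999  9:493  10:11284  11:8460  12:745  13:8642  14:11204  15:7532
  16:12241  17:83  18:6528  19:11725  20:10793  21:5547  22:3128  23:111
  24:12418  25:10484  26:13093  27:4401  28:6530  29:6183  30:7723  31:11674
  32:12984  33:354  34:6889  35:13130  36:13178  37:5387  38:1272  39:9190
  40:9213  41:1132  42:7566  43:1505  44:3545  45:13296  46:12321  47:1011
  48:8945  49:6371  50:1556  51:1354  52:4576  53:8560  54:1905  55:8185
  56:11468  57:13377  58:10478  59:1893  60:13611  61:2062  62:4441  63:6994
  64:435  65:5046  66:99  67:3931  68:1078  69:4157  70:917  71:5072
  72:11531  73:5760  74:11164  75:7068  76:4076  77:2760  78:4190  79:6865
  80:10069  81:8279  82:1428  83:8217  84:6274  85:5996  86:11119  87:6546
  88:3586  89:10989  90:5038  91:8354  92:2298  93:4396  94:6472  95:13858
  96:13275  97:947  98:5420  99:7220  100:274  101:5961  102:10713  103:4619
  104:711  105:5465  106:7742  107:764  108:11645  109:9865  110:3130  111:8482
  112:9348  113:2698  114:9036  115:4644  116:1001  117:8829
Giant step factor: 11142^(-118) ≡ 11217 (mod 13913).
Scan 10811·11217^i mod 13913 for i = 0, 1, …:
  i=0: 10811   i=1: 1279   i=2: 2240   i=3: 13115
  i=4: 8806   i=5: 8515   i=6: 10   i=7: 866
  i=8: 2648   i=9: 12274     …   i=92: 11830
  i=93: 8829
Match at i=93, j=117: x = 93·118 + 117 = 11091.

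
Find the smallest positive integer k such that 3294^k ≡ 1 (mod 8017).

The order of 3294 must divide p − 1 = 8016 = 2^4 · 3 · 167.
Divisors: 1, 2, 3, 4, 6, 8, 12, 16, 24, 48, 167, 334, 501, 668, 1002, 1336, 2004, 2672, 4008, 8016.
Check each in increasing order: 3294^1 ≡ 3294;  3294^2 ≡ 3435;  3294^3 ≡ 2903;  3294^4 ≡ 6218;  3294^6 ≡ 1542;  3294^8 ≡ 5550;  3294^12 ≡ 4732;  3294^16 ≡ 1186;  3294^24 ≡ 343;  3294^48 ≡ 5411;  3294^167 ≡ 5628;  3294^334 ≡ 7234;  3294^501 ≡ 2626;  3294^668 ≡ 3797;  3294^1002 ≡ 1256;  3294^1336 ≡ 2643;  3294^2004 ≡ 6204;  3294^2672 ≡ 2642;  3294^4008 ≡ 8016;  3294^8016 ≡ 1.
Smallest exponent giving 1 is 8016.

8016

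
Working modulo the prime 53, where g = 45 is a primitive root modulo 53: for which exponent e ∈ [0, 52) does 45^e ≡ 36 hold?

Successive powers of 45 modulo 53:
  45^0=1  45^1=45  45^2=11  45^3=18  45^4=15  45^5=39
  45^6=6  45^7=5  45^8=13  45^9=2  45^10=37  45^11=22
  45^12=36
So 45^12 ≡ 36 (mod 53), giving e = 12.

12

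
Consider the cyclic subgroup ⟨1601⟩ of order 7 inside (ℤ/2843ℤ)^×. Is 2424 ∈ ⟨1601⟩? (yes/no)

2424 ∈ ⟨1601⟩ iff 2424^7 ≡ 1 (mod 2843), since |⟨1601⟩| = 7.
2424^7 mod 2843 = 2036.
Since 2036 ≠ 1, 2424 does not lie in the subgroup.

no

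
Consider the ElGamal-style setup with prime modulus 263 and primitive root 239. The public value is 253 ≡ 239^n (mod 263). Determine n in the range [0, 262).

148

Baby-step giant-step with m = ceil(sqrt(262)) = 17.
Baby table (239^j mod 263 for j=0..16):
  0:1  1:239  2:50  3:115  4:133  5:227  6:75  7:41
  8:68  9:209  10:244  11:193  12:102  13:182  14:103  15:158
  16:153
Giant step factor: 239^(-17) ≡ 79 (mod 263).
Scan 253·79^i mod 263 for i = 0, 1, …:
  i=0: 253   i=1: 262   i=2: 184   i=3: 71
  i=4: 86   i=5: 219   i=6: 206   i=7: 231
  i=8: 102
Match at i=8, j=12: n = 8·17 + 12 = 148.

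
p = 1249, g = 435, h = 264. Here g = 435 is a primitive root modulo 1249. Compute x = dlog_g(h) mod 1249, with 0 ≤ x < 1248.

Baby-step giant-step with m = ceil(sqrt(1248)) = 36.
Baby table (435^j mod 1249 for j=0..35):
  0:1  1:435  2:626  3:28  4:939  5:42  6:784  7:63
  8:1176  9:719  10:515  11:454  12:148  13:681  14:222  15:397
  16:333  17:1220  18:1124  19:581  20:437  21:247  22:31  23:995
  24:671  25:868  26:382  27:53  28:573  29:704  30:235  31:1056
  32:977  33:335  34:841  35:1127
Giant step factor: 435^(-36) ≡ 100 (mod 1249).
Scan 264·100^i mod 1249 for i = 0, 1, …:
  i=0: 264   i=1: 171   i=2: 863   i=3: 119
  i=4: 659   i=5: 952   i=6: 276   i=7: 122
  i=8: 959   i=9: 976     …   i=24: 679
  i=25: 454
Match at i=25, j=11: x = 25·36 + 11 = 911.

911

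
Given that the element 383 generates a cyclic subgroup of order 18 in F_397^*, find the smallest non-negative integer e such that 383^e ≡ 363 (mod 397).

Successive powers of 383 modulo 397:
  383^0=1  383^1=383  383^2=196  383^3=35  383^4=304  383^5=111
  383^6=34  383^7=318  383^8=312  383^9=396  383^10=14  383^11=201
  383^12=362  383^13=93  383^14=286  383^15=363
So 383^15 ≡ 363 (mod 397), giving e = 15.

15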